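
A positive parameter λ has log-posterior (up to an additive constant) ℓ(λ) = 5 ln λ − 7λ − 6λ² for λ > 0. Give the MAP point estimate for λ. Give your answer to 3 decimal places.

λ̂_MAP = 0.417

ℓ'(λ) = 5/λ − 7 − 12λ. Setting this to zero and multiplying by λ: 12λ² + 7λ − 5 = 0.
λ = (−7 + √(7² + 4·12·5)) / (2·12) = (−7 + √289) / 24 = (−7 + 17)/24 = 5/12.
ℓ''(λ) = −5/λ² − 12 < 0, confirming a maximum.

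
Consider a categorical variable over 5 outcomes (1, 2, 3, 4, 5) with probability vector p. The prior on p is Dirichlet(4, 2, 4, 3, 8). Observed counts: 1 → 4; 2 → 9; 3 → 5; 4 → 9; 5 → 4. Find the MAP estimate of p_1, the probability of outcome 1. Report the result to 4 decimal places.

MAP estimate: 0.1489

The posterior is Dirichlet(αᵢ + nᵢ) = Dirichlet(8, 11, 9, 12, 12).
For a Dirichlet(a₁,…,a_K) with all aᵢ > 1, the mode has j-th component (aⱼ − 1)/(Σaᵢ − K).
Here Σaᵢ = 52 and K = 5, so p_1 = (8 − 1)/(52 − 5) = 7/47 ≈ 0.1489.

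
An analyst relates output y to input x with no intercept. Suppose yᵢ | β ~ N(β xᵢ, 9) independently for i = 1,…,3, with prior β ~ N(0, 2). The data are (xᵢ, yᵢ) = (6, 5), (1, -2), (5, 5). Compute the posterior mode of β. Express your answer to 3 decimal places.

β̂_MAP = 0.797

log p(β | y) = −Σ(yᵢ − βxᵢ)²/(2·9) − β²/(2·2) + const.
Setting the derivative to zero: Σxᵢ(yᵢ − βxᵢ)/9 − β/2 = 0, so β = Σxᵢyᵢ / (Σxᵢ² + σ²/τ²).
Σxᵢyᵢ = 6·5 + 1·(-2) + 5·5 = 53; Σxᵢ² = 62; σ²/τ² = 4.5.
β̂_MAP = 53 / (62 + 4.5) = 53/66.5 ≈ 0.797.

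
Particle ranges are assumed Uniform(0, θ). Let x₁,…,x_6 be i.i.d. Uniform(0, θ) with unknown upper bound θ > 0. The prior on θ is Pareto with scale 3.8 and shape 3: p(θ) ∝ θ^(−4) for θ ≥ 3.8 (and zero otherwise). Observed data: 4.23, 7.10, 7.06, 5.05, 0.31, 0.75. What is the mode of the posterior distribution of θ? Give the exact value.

The Uniform(0, θ) likelihood is θ^(−n) for θ ≥ max(xᵢ), zero otherwise. Here max(xᵢ) = 7.10.
Posterior ∝ θ^(−4) · θ^(−6) = θ^(−10) on θ ≥ max(3.8, 7.10) = 7.10.
This density is strictly decreasing in θ, so the posterior mode lies at the lower boundary of the support.

θ̂_MAP = 7.10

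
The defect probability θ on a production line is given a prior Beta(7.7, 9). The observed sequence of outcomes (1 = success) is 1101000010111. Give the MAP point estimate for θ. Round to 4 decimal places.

Prior: Beta(7.7, 9).
Data: 7 successes in 13 trials (from the sequence). The binomial likelihood contributes θ^7(1−θ)^6, so the posterior is Beta(7.7+7, 9+6) = Beta(14.7, 15).
For Beta(a, b) with a, b > 1 the mode is (a−1)/(a+b−2) = 13.7/27.7 ≈ 0.4946.

θ̂_MAP = 0.4946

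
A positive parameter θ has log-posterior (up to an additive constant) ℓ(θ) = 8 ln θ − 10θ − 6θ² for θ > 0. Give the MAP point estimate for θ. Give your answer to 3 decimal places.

ℓ'(θ) = 8/θ − 10 − 12θ. Setting this to zero and multiplying by θ: 12θ² + 10θ − 8 = 0.
θ = (−10 + √(10² + 4·12·8)) / (2·12) = (−10 + √484) / 24 = (−10 + 22)/24 = 1/2.
ℓ''(θ) = −8/θ² − 12 < 0, confirming a maximum.

θ̂_MAP = 0.500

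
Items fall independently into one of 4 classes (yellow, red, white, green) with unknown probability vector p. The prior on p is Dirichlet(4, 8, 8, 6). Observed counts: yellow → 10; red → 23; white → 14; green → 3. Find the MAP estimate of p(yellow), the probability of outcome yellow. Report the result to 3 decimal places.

MAP estimate of p(yellow) = 0.181

The posterior is Dirichlet(αᵢ + nᵢ) = Dirichlet(14, 31, 22, 9).
For a Dirichlet(a₁,…,a_K) with all aᵢ > 1, the mode has j-th component (aⱼ − 1)/(Σaᵢ − K).
Here Σaᵢ = 76 and K = 4, so p(yellow) = (14 − 1)/(76 − 4) = 13/72 ≈ 0.181.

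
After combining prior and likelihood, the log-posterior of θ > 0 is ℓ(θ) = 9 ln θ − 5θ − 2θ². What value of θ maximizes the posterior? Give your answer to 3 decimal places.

θ̂_MAP = 1.000

ℓ'(θ) = 9/θ − 5 − 4θ. Setting this to zero and multiplying by θ: 4θ² + 5θ − 9 = 0.
θ = (−5 + √(5² + 4·4·9)) / (2·4) = (−5 + √169) / 8 = (−5 + 13)/8 = 1.
ℓ''(θ) = −9/θ² − 4 < 0, confirming a maximum.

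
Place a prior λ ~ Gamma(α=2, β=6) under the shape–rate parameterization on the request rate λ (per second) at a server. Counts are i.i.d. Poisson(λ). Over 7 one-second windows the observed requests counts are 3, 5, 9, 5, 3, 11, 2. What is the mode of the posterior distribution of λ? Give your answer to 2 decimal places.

λ̂_MAP = 3.00

Σxᵢ = 3+5+9+5+3+11+2 = 38, with n = 7.
Posterior ∝ λe^(−6λ) · λ^38e^(−7λ) = λ^39e^(−13λ), i.e. Gamma(shape=40, rate=13).
The mode of a Gamma(a, b) with a ≥ 1 (shape–rate) is (a−1)/b = 39/13 ≈ 3.00.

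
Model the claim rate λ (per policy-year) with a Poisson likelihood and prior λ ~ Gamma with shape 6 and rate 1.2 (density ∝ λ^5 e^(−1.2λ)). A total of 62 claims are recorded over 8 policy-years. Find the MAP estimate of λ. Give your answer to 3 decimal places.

λ̂_MAP = 7.283

Σxᵢ = 62, n = 8.
Posterior ∝ λ^5e^(−1.2λ) · λ^62e^(−8λ) = λ^67e^(−9.2λ), i.e. Gamma(shape=68, rate=9.2).
The mode of a Gamma(a, b) with a ≥ 1 (shape–rate) is (a−1)/b = 67/9.2 ≈ 7.283.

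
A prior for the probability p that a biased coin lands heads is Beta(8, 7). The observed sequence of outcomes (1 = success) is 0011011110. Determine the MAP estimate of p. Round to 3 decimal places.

Prior: Beta(8, 7).
Data: 6 successes in 10 trials (from the sequence). The binomial likelihood contributes p^6(1−p)^4, so the posterior is Beta(8+6, 7+4) = Beta(14, 11).
For Beta(a, b) with a, b > 1 the mode is (a−1)/(a+b−2) = 13/23 ≈ 0.565.

p̂_MAP = 0.565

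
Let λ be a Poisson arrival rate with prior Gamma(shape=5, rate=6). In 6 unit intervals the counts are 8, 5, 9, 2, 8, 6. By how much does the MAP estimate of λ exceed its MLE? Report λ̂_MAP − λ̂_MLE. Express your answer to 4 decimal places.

MAP − MLE = -2.8333

Σxᵢ = 38. Posterior is Gamma(43, 12); MAP = (43−1)/12 = 42/12 ≈ 3.50000.
MLE = x̄ = 38/6 ≈ 6.33333.
Difference = 42/12 − 38/6 = -17/6 ≈ -2.8333.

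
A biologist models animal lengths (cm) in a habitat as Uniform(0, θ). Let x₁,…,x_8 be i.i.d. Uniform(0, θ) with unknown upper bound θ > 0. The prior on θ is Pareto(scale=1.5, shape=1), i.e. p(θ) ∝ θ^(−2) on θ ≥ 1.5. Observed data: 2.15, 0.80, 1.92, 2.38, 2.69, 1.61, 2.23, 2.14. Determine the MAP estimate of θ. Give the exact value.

θ̂_MAP = 2.69

The Uniform(0, θ) likelihood is θ^(−n) for θ ≥ max(xᵢ), zero otherwise. Here max(xᵢ) = 2.69.
Posterior ∝ θ^(−2) · θ^(−8) = θ^(−10) on θ ≥ max(1.5, 2.69) = 2.69.
This density is strictly decreasing in θ, so the posterior mode lies at the lower boundary of the support.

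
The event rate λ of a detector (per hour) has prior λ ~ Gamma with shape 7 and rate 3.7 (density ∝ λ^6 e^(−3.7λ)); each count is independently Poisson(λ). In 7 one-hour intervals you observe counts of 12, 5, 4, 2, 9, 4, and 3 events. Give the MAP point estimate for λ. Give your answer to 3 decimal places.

Σxᵢ = 12+5+4+2+9+4+3 = 39, with n = 7.
Posterior ∝ λ^6e^(−3.7λ) · λ^39e^(−7λ) = λ^45e^(−10.7λ), i.e. Gamma(shape=46, rate=10.7).
The mode of a Gamma(a, b) with a ≥ 1 (shape–rate) is (a−1)/b = 45/10.7 ≈ 4.206.

λ̂_MAP = 4.206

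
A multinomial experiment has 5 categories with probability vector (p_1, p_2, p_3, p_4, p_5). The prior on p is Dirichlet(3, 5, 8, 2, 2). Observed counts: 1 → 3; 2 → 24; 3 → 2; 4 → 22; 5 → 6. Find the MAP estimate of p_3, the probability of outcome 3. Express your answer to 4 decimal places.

MAP estimate: 0.1250

The posterior is Dirichlet(αᵢ + nᵢ) = Dirichlet(6, 29, 10, 24, 8).
For a Dirichlet(a₁,…,a_K) with all aᵢ > 1, the mode has j-th component (aⱼ − 1)/(Σaᵢ − K).
Here Σaᵢ = 77 and K = 5, so p_3 = (10 − 1)/(77 − 5) = 9/72 ≈ 0.1250.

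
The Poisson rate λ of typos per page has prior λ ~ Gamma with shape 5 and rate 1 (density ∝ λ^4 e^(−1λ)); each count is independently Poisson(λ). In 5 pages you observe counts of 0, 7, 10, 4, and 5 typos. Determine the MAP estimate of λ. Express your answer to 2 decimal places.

λ̂_MAP = 5.00

Σxᵢ = 0+7+10+4+5 = 26, with n = 5.
Posterior ∝ λ^4e^(−1λ) · λ^26e^(−5λ) = λ^30e^(−6λ), i.e. Gamma(shape=31, rate=6).
The mode of a Gamma(a, b) with a ≥ 1 (shape–rate) is (a−1)/b = 30/6 ≈ 5.00.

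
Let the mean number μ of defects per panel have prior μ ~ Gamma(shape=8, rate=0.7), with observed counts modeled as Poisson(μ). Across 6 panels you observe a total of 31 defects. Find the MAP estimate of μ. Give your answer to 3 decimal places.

Σxᵢ = 31, n = 6.
Posterior ∝ μ^7e^(−0.7μ) · μ^31e^(−6μ) = μ^38e^(−6.7μ), i.e. Gamma(shape=39, rate=6.7).
The mode of a Gamma(a, b) with a ≥ 1 (shape–rate) is (a−1)/b = 38/6.7 ≈ 5.672.

μ̂_MAP = 5.672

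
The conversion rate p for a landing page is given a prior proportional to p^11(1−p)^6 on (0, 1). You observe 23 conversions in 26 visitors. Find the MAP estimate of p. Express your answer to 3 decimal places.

p̂_MAP = 0.791

The prior density ∝ p^11(1−p)^6 is the kernel of Beta(12, 7).
Data: 23 successes in 26 trials. The binomial likelihood contributes p^23(1−p)^3, so the posterior is Beta(12+23, 7+3) = Beta(35, 10).
For Beta(a, b) with a, b > 1 the mode is (a−1)/(a+b−2) = 34/43 ≈ 0.791.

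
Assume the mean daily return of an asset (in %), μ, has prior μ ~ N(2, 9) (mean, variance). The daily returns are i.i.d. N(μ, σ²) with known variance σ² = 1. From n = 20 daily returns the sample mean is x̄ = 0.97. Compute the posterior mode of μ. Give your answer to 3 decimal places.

μ̂_MAP = 0.976

n = 20, x̄ = 0.97.
For a Normal prior and Normal likelihood with known variance, the posterior is Normal; its mode equals its mean, the precision-weighted average.
Prior precision 1/σ₀² = 1/9; data precision n/σ² = 20/1 = 20.
μ̂ = ((1/9)·2 + 20·0.97) / (1/9 + 20) = (883/45)/(181/9) = 883/905 ≈ 0.976.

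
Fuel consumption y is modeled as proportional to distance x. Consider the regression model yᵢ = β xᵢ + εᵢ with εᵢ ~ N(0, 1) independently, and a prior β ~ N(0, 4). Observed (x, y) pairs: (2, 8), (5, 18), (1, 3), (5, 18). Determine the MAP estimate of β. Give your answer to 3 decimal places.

log p(β | y) = −Σ(yᵢ − βxᵢ)²/(2·1) − β²/(2·4) + const.
Setting the derivative to zero: Σxᵢ(yᵢ − βxᵢ)/1 − β/4 = 0, so β = Σxᵢyᵢ / (Σxᵢ² + σ²/τ²).
Σxᵢyᵢ = 2·8 + 5·18 + 1·3 + 5·18 = 199; Σxᵢ² = 55; σ²/τ² = 0.25.
β̂_MAP = 199 / (55 + 0.25) = 199/55.25 ≈ 3.602.

β̂_MAP = 3.602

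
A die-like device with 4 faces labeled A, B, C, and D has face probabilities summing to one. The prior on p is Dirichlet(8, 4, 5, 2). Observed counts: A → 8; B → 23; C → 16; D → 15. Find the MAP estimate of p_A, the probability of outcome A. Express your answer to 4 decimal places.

MAP estimate of p_A = 0.1948

The posterior is Dirichlet(αᵢ + nᵢ) = Dirichlet(16, 27, 21, 17).
For a Dirichlet(a₁,…,a_K) with all aᵢ > 1, the mode has j-th component (aⱼ − 1)/(Σaᵢ − K).
Here Σaᵢ = 81 and K = 4, so p_A = (16 − 1)/(81 − 4) = 15/77 ≈ 0.1948.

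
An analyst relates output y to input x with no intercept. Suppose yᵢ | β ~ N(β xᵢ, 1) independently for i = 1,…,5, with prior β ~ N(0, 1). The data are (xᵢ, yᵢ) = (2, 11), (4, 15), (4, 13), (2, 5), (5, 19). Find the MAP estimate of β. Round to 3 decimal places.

log p(β | y) = −Σ(yᵢ − βxᵢ)²/(2·1) − β²/(2·1) + const.
Setting the derivative to zero: Σxᵢ(yᵢ − βxᵢ)/1 − β/1 = 0, so β = Σxᵢyᵢ / (Σxᵢ² + σ²/τ²).
Σxᵢyᵢ = 2·11 + 4·15 + 4·13 + 2·5 + 5·19 = 239; Σxᵢ² = 65; σ²/τ² = 1.
β̂_MAP = 239 / (65 + 1) = 239/66 ≈ 3.621.

β̂_MAP = 3.621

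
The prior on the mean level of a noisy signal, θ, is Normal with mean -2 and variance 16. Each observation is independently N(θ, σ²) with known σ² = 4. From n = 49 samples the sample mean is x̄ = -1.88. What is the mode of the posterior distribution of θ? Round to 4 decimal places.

θ̂_MAP = -1.8806

n = 49, x̄ = -1.88.
For a Normal prior and Normal likelihood with known variance, the posterior is Normal; its mode equals its mean, the precision-weighted average.
Prior precision 1/σ₀² = 1/16 = 0.0625; data precision n/σ² = 49/4 = 12.25.
θ̂ = (0.0625·(-2) + 12.25·(-1.88)) / (0.0625 + 12.25) = (-23.155)/12.3125 = -9262/4925 ≈ -1.8806.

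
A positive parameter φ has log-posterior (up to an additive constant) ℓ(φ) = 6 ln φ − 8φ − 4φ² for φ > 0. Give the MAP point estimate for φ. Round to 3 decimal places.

φ̂_MAP = 0.500

ℓ'(φ) = 6/φ − 8 − 8φ. Setting this to zero and multiplying by φ: 8φ² + 8φ − 6 = 0.
φ = (−8 + √(8² + 4·8·6)) / (2·8) = (−8 + √256) / 16 = (−8 + 16)/16 = 1/2.
ℓ''(φ) = −6/φ² − 8 < 0, confirming a maximum.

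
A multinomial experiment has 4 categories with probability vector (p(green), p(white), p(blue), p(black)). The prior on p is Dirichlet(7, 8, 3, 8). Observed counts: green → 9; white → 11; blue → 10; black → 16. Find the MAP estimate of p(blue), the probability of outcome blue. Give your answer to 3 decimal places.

The posterior is Dirichlet(αᵢ + nᵢ) = Dirichlet(16, 19, 13, 24).
For a Dirichlet(a₁,…,a_K) with all aᵢ > 1, the mode has j-th component (aⱼ − 1)/(Σaᵢ − K).
Here Σaᵢ = 72 and K = 4, so p(blue) = (13 − 1)/(72 − 4) = 12/68 ≈ 0.176.

MAP estimate of p(blue) = 0.176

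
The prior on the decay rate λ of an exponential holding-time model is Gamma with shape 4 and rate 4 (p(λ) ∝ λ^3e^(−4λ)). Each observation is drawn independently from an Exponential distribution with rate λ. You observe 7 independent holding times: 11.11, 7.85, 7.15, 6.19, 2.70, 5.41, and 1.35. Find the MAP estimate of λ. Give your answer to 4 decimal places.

λ̂_MAP = 0.2185

The Exponential(rate=λ) likelihood is ∝ λ^n e^(−λΣtᵢ). Here n = 7 and Σtᵢ = 11.11 + 7.85 + 7.15 + 6.19 + 2.70 + 5.41 + 1.35 = 41.76.
Posterior ∝ λ^3e^(−4λ) · λ^7e^(−41.76λ) = λ^10e^(−45.76λ), i.e. Gamma(11, 45.76).
Mode = (a−1)/b = 10/45.76 ≈ 0.2185.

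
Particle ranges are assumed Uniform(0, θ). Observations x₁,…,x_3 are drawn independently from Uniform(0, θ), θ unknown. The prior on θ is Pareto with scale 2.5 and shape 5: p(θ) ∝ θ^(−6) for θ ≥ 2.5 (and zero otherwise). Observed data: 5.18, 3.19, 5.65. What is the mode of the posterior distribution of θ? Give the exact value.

θ̂_MAP = 5.65

The Uniform(0, θ) likelihood is θ^(−n) for θ ≥ max(xᵢ), zero otherwise. Here max(xᵢ) = 5.65.
Posterior ∝ θ^(−6) · θ^(−3) = θ^(−9) on θ ≥ max(2.5, 5.65) = 5.65.
This density is strictly decreasing in θ, so the posterior mode lies at the lower boundary of the support.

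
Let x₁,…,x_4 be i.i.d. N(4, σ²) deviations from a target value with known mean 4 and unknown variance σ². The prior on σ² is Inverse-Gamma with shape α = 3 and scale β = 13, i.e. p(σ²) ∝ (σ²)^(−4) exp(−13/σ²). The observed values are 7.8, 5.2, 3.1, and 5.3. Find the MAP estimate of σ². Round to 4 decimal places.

σ̂²_MAP = 3.6983

Sum of squared deviations about the known mean: SS = (7.8−4)² + (5.2−4)² + (3.1−4)² + (5.3−4)² = 18.38.
The Normal likelihood contributes (σ²)^(−n/2) exp(−SS/(2σ²)), so the posterior is Inverse-Gamma(α + n/2, β + SS/2) = Inverse-Gamma(5, 22.19).
The mode of Inverse-Gamma(a, b) is b/(a+1) = 22.19/6 ≈ 3.6983.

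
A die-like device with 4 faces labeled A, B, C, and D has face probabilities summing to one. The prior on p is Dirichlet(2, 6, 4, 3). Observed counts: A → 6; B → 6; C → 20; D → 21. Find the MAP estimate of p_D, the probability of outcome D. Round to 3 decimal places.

The posterior is Dirichlet(αᵢ + nᵢ) = Dirichlet(8, 12, 24, 24).
For a Dirichlet(a₁,…,a_K) with all aᵢ > 1, the mode has j-th component (aⱼ − 1)/(Σaᵢ − K).
Here Σaᵢ = 68 and K = 4, so p_D = (24 − 1)/(68 − 4) = 23/64 ≈ 0.359.

MAP estimate of p_D = 0.359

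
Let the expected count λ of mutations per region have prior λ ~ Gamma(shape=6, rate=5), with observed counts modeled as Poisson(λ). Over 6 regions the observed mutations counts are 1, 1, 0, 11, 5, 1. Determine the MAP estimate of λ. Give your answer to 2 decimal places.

λ̂_MAP = 2.18

Σxᵢ = 1+1+0+11+5+1 = 19, with n = 6.
Posterior ∝ λ^5e^(−5λ) · λ^19e^(−6λ) = λ^24e^(−11λ), i.e. Gamma(shape=25, rate=11).
The mode of a Gamma(a, b) with a ≥ 1 (shape–rate) is (a−1)/b = 24/11 ≈ 2.18.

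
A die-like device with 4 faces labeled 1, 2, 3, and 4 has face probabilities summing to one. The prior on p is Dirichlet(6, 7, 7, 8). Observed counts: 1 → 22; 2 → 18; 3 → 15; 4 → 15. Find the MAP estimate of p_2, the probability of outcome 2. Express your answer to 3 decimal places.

MAP estimate: 0.255

The posterior is Dirichlet(αᵢ + nᵢ) = Dirichlet(28, 25, 22, 23).
For a Dirichlet(a₁,…,a_K) with all aᵢ > 1, the mode has j-th component (aⱼ − 1)/(Σaᵢ − K).
Here Σaᵢ = 98 and K = 4, so p_2 = (25 − 1)/(98 − 4) = 24/94 ≈ 0.255.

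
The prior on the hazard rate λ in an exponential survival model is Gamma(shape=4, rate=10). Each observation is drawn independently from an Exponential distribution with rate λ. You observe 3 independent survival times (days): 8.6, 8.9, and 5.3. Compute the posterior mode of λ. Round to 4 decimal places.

The Exponential(rate=λ) likelihood is ∝ λ^n e^(−λΣtᵢ). Here n = 3 and Σtᵢ = 8.6 + 8.9 + 5.3 = 22.8.
Posterior ∝ λ^3e^(−10λ) · λ^3e^(−22.8λ) = λ^6e^(−32.8λ), i.e. Gamma(7, 32.8).
Mode = (a−1)/b = 6/32.8 ≈ 0.1829.

λ̂_MAP = 0.1829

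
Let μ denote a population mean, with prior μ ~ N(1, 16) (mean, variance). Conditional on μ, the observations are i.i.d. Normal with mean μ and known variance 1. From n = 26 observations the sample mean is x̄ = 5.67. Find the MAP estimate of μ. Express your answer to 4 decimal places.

μ̂_MAP = 5.6588

n = 26, x̄ = 5.67.
For a Normal prior and Normal likelihood with known variance, the posterior is Normal; its mode equals its mean, the precision-weighted average.
Prior precision 1/σ₀² = 1/16 = 0.0625; data precision n/σ² = 26/1 = 26.
μ̂ = (0.0625·1 + 26·5.67) / (0.0625 + 26) = 147.4825/26.0625 = 58993/10425 ≈ 5.6588.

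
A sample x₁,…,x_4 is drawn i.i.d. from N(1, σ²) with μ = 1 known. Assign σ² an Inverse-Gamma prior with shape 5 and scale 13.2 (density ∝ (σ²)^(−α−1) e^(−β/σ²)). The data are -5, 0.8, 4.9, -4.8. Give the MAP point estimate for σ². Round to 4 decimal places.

σ̂²_MAP = 6.9556

Sum of squared deviations about the known mean: SS = (-5−1)² + (0.8−1)² + (4.9−1)² + (-4.8−1)² = 84.89.
The Normal likelihood contributes (σ²)^(−n/2) exp(−SS/(2σ²)), so the posterior is Inverse-Gamma(α + n/2, β + SS/2) = Inverse-Gamma(7, 55.645).
The mode of Inverse-Gamma(a, b) is b/(a+1) = 55.645/8 ≈ 6.9556.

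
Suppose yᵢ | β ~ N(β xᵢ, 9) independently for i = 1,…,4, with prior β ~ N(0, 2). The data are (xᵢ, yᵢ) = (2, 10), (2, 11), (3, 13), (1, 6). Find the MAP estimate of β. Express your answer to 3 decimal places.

β̂_MAP = 3.867

log p(β | y) = −Σ(yᵢ − βxᵢ)²/(2·9) − β²/(2·2) + const.
Setting the derivative to zero: Σxᵢ(yᵢ − βxᵢ)/9 − β/2 = 0, so β = Σxᵢyᵢ / (Σxᵢ² + σ²/τ²).
Σxᵢyᵢ = 2·10 + 2·11 + 3·13 + 1·6 = 87; Σxᵢ² = 18; σ²/τ² = 4.5.
β̂_MAP = 87 / (18 + 4.5) = 87/22.5 ≈ 3.867.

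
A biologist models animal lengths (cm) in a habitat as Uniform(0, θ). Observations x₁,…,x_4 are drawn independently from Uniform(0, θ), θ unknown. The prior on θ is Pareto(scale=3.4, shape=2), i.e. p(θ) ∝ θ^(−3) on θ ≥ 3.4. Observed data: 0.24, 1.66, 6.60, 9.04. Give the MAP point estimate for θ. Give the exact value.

θ̂_MAP = 9.04

The Uniform(0, θ) likelihood is θ^(−n) for θ ≥ max(xᵢ), zero otherwise. Here max(xᵢ) = 9.04.
Posterior ∝ θ^(−3) · θ^(−4) = θ^(−7) on θ ≥ max(3.4, 9.04) = 9.04.
This density is strictly decreasing in θ, so the posterior mode lies at the lower boundary of the support.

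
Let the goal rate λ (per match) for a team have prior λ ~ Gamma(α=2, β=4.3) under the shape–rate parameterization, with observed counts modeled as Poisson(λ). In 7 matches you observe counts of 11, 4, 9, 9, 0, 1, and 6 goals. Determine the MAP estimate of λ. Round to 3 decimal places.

λ̂_MAP = 3.628

Σxᵢ = 11+4+9+9+0+1+6 = 40, with n = 7.
Posterior ∝ λe^(−4.3λ) · λ^40e^(−7λ) = λ^41e^(−11.3λ), i.e. Gamma(shape=42, rate=11.3).
The mode of a Gamma(a, b) with a ≥ 1 (shape–rate) is (a−1)/b = 41/11.3 ≈ 3.628.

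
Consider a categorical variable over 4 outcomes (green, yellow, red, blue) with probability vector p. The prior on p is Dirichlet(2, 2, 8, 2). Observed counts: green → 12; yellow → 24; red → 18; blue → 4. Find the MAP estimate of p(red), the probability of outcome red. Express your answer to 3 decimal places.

MAP estimate of p(red) = 0.368

The posterior is Dirichlet(αᵢ + nᵢ) = Dirichlet(14, 26, 26, 6).
For a Dirichlet(a₁,…,a_K) with all aᵢ > 1, the mode has j-th component (aⱼ − 1)/(Σaᵢ − K).
Here Σaᵢ = 72 and K = 4, so p(red) = (26 − 1)/(72 − 4) = 25/68 ≈ 0.368.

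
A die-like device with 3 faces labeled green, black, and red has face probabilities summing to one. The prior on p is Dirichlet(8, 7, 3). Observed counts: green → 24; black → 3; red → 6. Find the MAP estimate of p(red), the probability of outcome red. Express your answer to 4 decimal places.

MAP estimate of p(red) = 0.1667

The posterior is Dirichlet(αᵢ + nᵢ) = Dirichlet(32, 10, 9).
For a Dirichlet(a₁,…,a_K) with all aᵢ > 1, the mode has j-th component (aⱼ − 1)/(Σaᵢ − K).
Here Σaᵢ = 51 and K = 3, so p(red) = (9 − 1)/(51 − 3) = 8/48 ≈ 0.1667.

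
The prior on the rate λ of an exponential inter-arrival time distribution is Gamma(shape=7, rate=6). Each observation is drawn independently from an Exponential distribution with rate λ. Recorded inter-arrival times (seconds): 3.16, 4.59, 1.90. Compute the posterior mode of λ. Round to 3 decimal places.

The Exponential(rate=λ) likelihood is ∝ λ^n e^(−λΣtᵢ). Here n = 3 and Σtᵢ = 3.16 + 4.59 + 1.90 = 9.65.
Posterior ∝ λ^6e^(−6λ) · λ^3e^(−9.65λ) = λ^9e^(−15.65λ), i.e. Gamma(10, 15.65).
Mode = (a−1)/b = 9/15.65 ≈ 0.575.

λ̂_MAP = 0.575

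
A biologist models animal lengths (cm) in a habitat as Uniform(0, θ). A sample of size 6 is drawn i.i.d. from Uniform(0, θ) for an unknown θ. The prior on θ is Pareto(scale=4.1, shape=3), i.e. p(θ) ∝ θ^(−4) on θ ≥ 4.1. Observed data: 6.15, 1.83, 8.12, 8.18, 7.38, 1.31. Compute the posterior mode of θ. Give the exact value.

The Uniform(0, θ) likelihood is θ^(−n) for θ ≥ max(xᵢ), zero otherwise. Here max(xᵢ) = 8.18.
Posterior ∝ θ^(−4) · θ^(−6) = θ^(−10) on θ ≥ max(4.1, 8.18) = 8.18.
This density is strictly decreasing in θ, so the posterior mode lies at the lower boundary of the support.

θ̂_MAP = 8.18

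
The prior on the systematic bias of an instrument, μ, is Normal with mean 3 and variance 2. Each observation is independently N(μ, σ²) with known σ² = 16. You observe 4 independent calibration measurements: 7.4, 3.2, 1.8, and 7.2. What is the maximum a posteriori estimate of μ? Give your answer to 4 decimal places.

μ̂_MAP = 3.6333

n = 4; x̄ = (7.4 + 3.2 + 1.8 + 7.2)/4 = 19.6/4 = 4.9.
For a Normal prior and Normal likelihood with known variance, the posterior is Normal; its mode equals its mean, the precision-weighted average.
Prior precision 1/σ₀² = 1/2 = 0.5; data precision n/σ² = 4/16 = 0.25.
μ̂ = (0.5·3 + 0.25·4.9) / (0.5 + 0.25) = 2.725/0.75 = 109/30 ≈ 3.6333.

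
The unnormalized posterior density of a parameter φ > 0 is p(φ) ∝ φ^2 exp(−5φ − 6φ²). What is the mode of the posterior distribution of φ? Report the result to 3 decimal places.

φ̂_MAP = 0.250

ℓ'(φ) = 2/φ − 5 − 12φ. Setting this to zero and multiplying by φ: 12φ² + 5φ − 2 = 0.
φ = (−5 + √(5² + 4·12·2)) / (2·12) = (−5 + √121) / 24 = (−5 + 11)/24 = 1/4.
ℓ''(φ) = −2/φ² − 12 < 0, confirming a maximum.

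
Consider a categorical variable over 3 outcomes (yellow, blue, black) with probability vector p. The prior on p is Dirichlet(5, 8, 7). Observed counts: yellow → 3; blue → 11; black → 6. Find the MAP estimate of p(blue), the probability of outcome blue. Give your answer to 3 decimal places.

The posterior is Dirichlet(αᵢ + nᵢ) = Dirichlet(8, 19, 13).
For a Dirichlet(a₁,…,a_K) with all aᵢ > 1, the mode has j-th component (aⱼ − 1)/(Σaᵢ − K).
Here Σaᵢ = 40 and K = 3, so p(blue) = (19 − 1)/(40 − 3) = 18/37 ≈ 0.486.

MAP estimate of p(blue) = 0.486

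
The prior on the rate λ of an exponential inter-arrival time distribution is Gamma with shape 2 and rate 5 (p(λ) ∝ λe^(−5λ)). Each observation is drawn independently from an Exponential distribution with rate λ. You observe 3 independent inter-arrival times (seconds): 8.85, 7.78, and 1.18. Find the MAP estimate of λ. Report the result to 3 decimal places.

λ̂_MAP = 0.175

The Exponential(rate=λ) likelihood is ∝ λ^n e^(−λΣtᵢ). Here n = 3 and Σtᵢ = 8.85 + 7.78 + 1.18 = 17.81.
Posterior ∝ λe^(−5λ) · λ^3e^(−17.81λ) = λ^4e^(−22.81λ), i.e. Gamma(5, 22.81).
Mode = (a−1)/b = 4/22.81 ≈ 0.175.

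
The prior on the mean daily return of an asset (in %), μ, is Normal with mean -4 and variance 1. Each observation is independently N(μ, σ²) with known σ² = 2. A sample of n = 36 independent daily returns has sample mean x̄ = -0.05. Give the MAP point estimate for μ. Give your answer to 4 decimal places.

μ̂_MAP = -0.2579

n = 36, x̄ = -0.05.
For a Normal prior and Normal likelihood with known variance, the posterior is Normal; its mode equals its mean, the precision-weighted average.
Prior precision 1/σ₀² = 1/1 = 1; data precision n/σ² = 36/2 = 18.
μ̂ = (1·(-4) + 18·(-0.05)) / (1 + 18) = (-4.9)/19 = -49/190 ≈ -0.2579.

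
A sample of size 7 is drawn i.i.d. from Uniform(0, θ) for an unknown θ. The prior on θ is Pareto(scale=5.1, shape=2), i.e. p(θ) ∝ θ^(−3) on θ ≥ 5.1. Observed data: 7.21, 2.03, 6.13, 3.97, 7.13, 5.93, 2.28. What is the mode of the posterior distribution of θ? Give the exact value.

The Uniform(0, θ) likelihood is θ^(−n) for θ ≥ max(xᵢ), zero otherwise. Here max(xᵢ) = 7.21.
Posterior ∝ θ^(−3) · θ^(−7) = θ^(−10) on θ ≥ max(5.1, 7.21) = 7.21.
This density is strictly decreasing in θ, so the posterior mode lies at the lower boundary of the support.

θ̂_MAP = 7.21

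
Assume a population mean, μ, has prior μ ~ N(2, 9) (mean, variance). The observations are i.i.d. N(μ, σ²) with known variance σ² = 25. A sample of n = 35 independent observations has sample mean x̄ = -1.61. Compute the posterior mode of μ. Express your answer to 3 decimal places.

n = 35, x̄ = -1.61.
For a Normal prior and Normal likelihood with known variance, the posterior is Normal; its mode equals its mean, the precision-weighted average.
Prior precision 1/σ₀² = 1/9; data precision n/σ² = 35/25 = 1.4.
μ̂ = ((1/9)·2 + 1.4·(-1.61)) / (1/9 + 1.4) = (-9143/4500)/(68/45) = -9143/6800 ≈ -1.345.

μ̂_MAP = -1.345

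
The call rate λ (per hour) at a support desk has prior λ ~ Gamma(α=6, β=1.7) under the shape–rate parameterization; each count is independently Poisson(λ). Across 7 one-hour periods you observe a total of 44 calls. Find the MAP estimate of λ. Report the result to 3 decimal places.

λ̂_MAP = 5.632

Σxᵢ = 44, n = 7.
Posterior ∝ λ^5e^(−1.7λ) · λ^44e^(−7λ) = λ^49e^(−8.7λ), i.e. Gamma(shape=50, rate=8.7).
The mode of a Gamma(a, b) with a ≥ 1 (shape–rate) is (a−1)/b = 49/8.7 ≈ 5.632.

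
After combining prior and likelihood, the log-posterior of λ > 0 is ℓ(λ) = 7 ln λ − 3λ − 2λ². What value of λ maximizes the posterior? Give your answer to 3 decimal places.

ℓ'(λ) = 7/λ − 3 − 4λ. Setting this to zero and multiplying by λ: 4λ² + 3λ − 7 = 0.
λ = (−3 + √(3² + 4·4·7)) / (2·4) = (−3 + √121) / 8 = (−3 + 11)/8 = 1.
ℓ''(λ) = −7/λ² − 4 < 0, confirming a maximum.

λ̂_MAP = 1.000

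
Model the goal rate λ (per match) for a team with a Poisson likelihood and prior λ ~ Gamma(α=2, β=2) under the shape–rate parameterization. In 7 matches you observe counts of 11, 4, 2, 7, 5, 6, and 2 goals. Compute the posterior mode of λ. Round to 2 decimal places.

λ̂_MAP = 4.22

Σxᵢ = 11+4+2+7+5+6+2 = 37, with n = 7.
Posterior ∝ λe^(−2λ) · λ^37e^(−7λ) = λ^38e^(−9λ), i.e. Gamma(shape=39, rate=9).
The mode of a Gamma(a, b) with a ≥ 1 (shape–rate) is (a−1)/b = 38/9 ≈ 4.22.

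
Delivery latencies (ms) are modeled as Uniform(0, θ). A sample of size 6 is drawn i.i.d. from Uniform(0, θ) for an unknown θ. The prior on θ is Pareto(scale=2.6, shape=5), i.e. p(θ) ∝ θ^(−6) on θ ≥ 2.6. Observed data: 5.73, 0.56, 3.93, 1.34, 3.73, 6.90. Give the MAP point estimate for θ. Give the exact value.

θ̂_MAP = 6.90

The Uniform(0, θ) likelihood is θ^(−n) for θ ≥ max(xᵢ), zero otherwise. Here max(xᵢ) = 6.90.
Posterior ∝ θ^(−6) · θ^(−6) = θ^(−12) on θ ≥ max(2.6, 6.90) = 6.90.
This density is strictly decreasing in θ, so the posterior mode lies at the lower boundary of the support.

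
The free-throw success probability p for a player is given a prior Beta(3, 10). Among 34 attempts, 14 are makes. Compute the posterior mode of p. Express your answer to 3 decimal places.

p̂_MAP = 0.356

Prior: Beta(3, 10).
Data: 14 successes in 34 trials. The binomial likelihood contributes p^14(1−p)^20, so the posterior is Beta(3+14, 10+20) = Beta(17, 30).
For Beta(a, b) with a, b > 1 the mode is (a−1)/(a+b−2) = 16/45 ≈ 0.356.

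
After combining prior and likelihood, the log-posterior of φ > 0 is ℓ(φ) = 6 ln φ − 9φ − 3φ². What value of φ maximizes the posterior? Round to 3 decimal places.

φ̂_MAP = 0.500

ℓ'(φ) = 6/φ − 9 − 6φ. Setting this to zero and multiplying by φ: 6φ² + 9φ − 6 = 0.
φ = (−9 + √(9² + 4·6·6)) / (2·6) = (−9 + √225) / 12 = (−9 + 15)/12 = 1/2.
ℓ''(φ) = −6/φ² − 6 < 0, confirming a maximum.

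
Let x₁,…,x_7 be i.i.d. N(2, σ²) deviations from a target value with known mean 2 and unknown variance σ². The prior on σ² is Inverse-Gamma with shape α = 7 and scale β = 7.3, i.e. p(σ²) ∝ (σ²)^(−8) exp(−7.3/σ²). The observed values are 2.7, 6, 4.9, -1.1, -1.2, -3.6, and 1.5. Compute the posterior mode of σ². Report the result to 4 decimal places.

σ̂²_MAP = 3.9548

Sum of squared deviations about the known mean: SS = (2.7−2)² + (6−2)² + (4.9−2)² + (-1.1−2)² + (-1.2−2)² + (-3.6−2)² + (1.5−2)² = 76.36.
The Normal likelihood contributes (σ²)^(−n/2) exp(−SS/(2σ²)), so the posterior is Inverse-Gamma(α + n/2, β + SS/2) = Inverse-Gamma(10.5, 45.48).
The mode of Inverse-Gamma(a, b) is b/(a+1) = 45.48/11.5 ≈ 3.9548.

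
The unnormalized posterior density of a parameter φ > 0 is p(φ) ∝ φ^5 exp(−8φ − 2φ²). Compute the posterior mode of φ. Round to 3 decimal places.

φ̂_MAP = 0.500

ℓ'(φ) = 5/φ − 8 − 4φ. Setting this to zero and multiplying by φ: 4φ² + 8φ − 5 = 0.
φ = (−8 + √(8² + 4·4·5)) / (2·4) = (−8 + √144) / 8 = (−8 + 12)/8 = 1/2.
ℓ''(φ) = −5/φ² − 4 < 0, confirming a maximum.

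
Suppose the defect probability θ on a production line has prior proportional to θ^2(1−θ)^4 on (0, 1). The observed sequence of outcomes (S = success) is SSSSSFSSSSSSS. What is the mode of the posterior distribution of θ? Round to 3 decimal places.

The prior density ∝ θ^2(1−θ)^4 is the kernel of Beta(3, 5).
Data: 12 successes in 13 trials (from the sequence). The binomial likelihood contributes θ^12(1−θ)^1, so the posterior is Beta(3+12, 5+1) = Beta(15, 6).
For Beta(a, b) with a, b > 1 the mode is (a−1)/(a+b−2) = 14/19 ≈ 0.737.

θ̂_MAP = 0.737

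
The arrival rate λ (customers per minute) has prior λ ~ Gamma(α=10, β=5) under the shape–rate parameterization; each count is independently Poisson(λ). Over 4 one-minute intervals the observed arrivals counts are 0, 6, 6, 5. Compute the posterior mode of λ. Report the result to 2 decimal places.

λ̂_MAP = 2.89

Σxᵢ = 0+6+6+5 = 17, with n = 4.
Posterior ∝ λ^9e^(−5λ) · λ^17e^(−4λ) = λ^26e^(−9λ), i.e. Gamma(shape=27, rate=9).
The mode of a Gamma(a, b) with a ≥ 1 (shape–rate) is (a−1)/b = 26/9 ≈ 2.89.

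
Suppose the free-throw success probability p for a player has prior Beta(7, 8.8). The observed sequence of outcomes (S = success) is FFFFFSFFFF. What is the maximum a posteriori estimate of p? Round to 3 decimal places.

p̂_MAP = 0.294

Prior: Beta(7, 8.8).
Data: 1 success in 10 trials (from the sequence). The binomial likelihood contributes p(1−p)^9, so the posterior is Beta(7+1, 8.8+9) = Beta(8, 17.8).
For Beta(a, b) with a, b > 1 the mode is (a−1)/(a+b−2) = 7/23.8 ≈ 0.294.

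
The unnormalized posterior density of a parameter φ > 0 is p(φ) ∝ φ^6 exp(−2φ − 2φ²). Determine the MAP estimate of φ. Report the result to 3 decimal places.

ℓ'(φ) = 6/φ − 2 − 4φ. Setting this to zero and multiplying by φ: 4φ² + 2φ − 6 = 0.
φ = (−2 + √(2² + 4·4·6)) / (2·4) = (−2 + √100) / 8 = (−2 + 10)/8 = 1.
ℓ''(φ) = −6/φ² − 4 < 0, confirming a maximum.

φ̂_MAP = 1.000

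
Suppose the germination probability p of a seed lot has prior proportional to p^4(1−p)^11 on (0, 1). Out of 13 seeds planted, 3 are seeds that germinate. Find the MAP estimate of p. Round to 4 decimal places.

The prior density ∝ p^4(1−p)^11 is the kernel of Beta(5, 12).
Data: 3 successes in 13 trials. The binomial likelihood contributes p^3(1−p)^10, so the posterior is Beta(5+3, 12+10) = Beta(8, 22).
For Beta(a, b) with a, b > 1 the mode is (a−1)/(a+b−2) = 7/28 ≈ 0.2500.

p̂_MAP = 0.2500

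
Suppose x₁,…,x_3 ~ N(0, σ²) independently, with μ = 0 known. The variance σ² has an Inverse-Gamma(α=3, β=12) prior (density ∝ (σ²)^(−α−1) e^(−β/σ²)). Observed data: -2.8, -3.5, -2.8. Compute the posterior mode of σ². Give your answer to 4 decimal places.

σ̂²_MAP = 4.7209

Sum of squared deviations about the known mean: SS = (-2.8−0)² + (-3.5−0)² + (-2.8−0)² = 27.93.
The Normal likelihood contributes (σ²)^(−n/2) exp(−SS/(2σ²)), so the posterior is Inverse-Gamma(α + n/2, β + SS/2) = Inverse-Gamma(4.5, 25.965).
The mode of Inverse-Gamma(a, b) is b/(a+1) = 25.965/5.5 ≈ 4.7209.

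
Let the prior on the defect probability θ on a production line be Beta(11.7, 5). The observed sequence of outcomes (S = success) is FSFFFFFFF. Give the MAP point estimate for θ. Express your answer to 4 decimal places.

Prior: Beta(11.7, 5).
Data: 1 success in 9 trials (from the sequence). The binomial likelihood contributes θ(1−θ)^8, so the posterior is Beta(11.7+1, 5+8) = Beta(12.7, 13).
For Beta(a, b) with a, b > 1 the mode is (a−1)/(a+b−2) = 11.7/23.7 ≈ 0.4937.

θ̂_MAP = 0.4937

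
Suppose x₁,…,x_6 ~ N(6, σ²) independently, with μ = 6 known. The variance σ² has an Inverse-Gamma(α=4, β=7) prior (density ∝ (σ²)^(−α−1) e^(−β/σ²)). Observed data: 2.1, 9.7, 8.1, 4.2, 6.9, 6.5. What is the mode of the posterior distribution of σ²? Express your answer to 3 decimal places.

σ̂²_MAP = 3.226

Sum of squared deviations about the known mean: SS = (2.1−6)² + (9.7−6)² + (8.1−6)² + (4.2−6)² + (6.9−6)² + (6.5−6)² = 37.61.
The Normal likelihood contributes (σ²)^(−n/2) exp(−SS/(2σ²)), so the posterior is Inverse-Gamma(α + n/2, β + SS/2) = Inverse-Gamma(7, 25.805).
The mode of Inverse-Gamma(a, b) is b/(a+1) = 25.805/8 ≈ 3.226.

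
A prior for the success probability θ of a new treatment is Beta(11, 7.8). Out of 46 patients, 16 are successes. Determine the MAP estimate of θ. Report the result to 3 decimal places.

θ̂_MAP = 0.414

Prior: Beta(11, 7.8).
Data: 16 successes in 46 trials. The binomial likelihood contributes θ^16(1−θ)^30, so the posterior is Beta(11+16, 7.8+30) = Beta(27, 37.8).
For Beta(a, b) with a, b > 1 the mode is (a−1)/(a+b−2) = 26/62.8 ≈ 0.414.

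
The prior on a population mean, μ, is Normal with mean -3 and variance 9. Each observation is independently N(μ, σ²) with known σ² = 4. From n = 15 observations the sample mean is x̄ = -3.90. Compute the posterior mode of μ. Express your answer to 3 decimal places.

μ̂_MAP = -3.874

n = 15, x̄ = -3.90.
For a Normal prior and Normal likelihood with known variance, the posterior is Normal; its mode equals its mean, the precision-weighted average.
Prior precision 1/σ₀² = 1/9; data precision n/σ² = 15/4 = 3.75.
μ̂ = ((1/9)·(-3) + 3.75·(-3.9)) / (1/9 + 3.75) = (-359/24)/(139/36) = -1077/278 ≈ -3.874.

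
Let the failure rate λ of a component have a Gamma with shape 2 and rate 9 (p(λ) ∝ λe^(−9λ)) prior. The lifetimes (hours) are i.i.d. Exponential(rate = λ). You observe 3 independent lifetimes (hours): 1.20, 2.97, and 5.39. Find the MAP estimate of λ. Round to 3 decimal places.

The Exponential(rate=λ) likelihood is ∝ λ^n e^(−λΣtᵢ). Here n = 3 and Σtᵢ = 1.20 + 2.97 + 5.39 = 9.56.
Posterior ∝ λe^(−9λ) · λ^3e^(−9.56λ) = λ^4e^(−18.56λ), i.e. Gamma(5, 18.56).
Mode = (a−1)/b = 4/18.56 ≈ 0.216.

λ̂_MAP = 0.216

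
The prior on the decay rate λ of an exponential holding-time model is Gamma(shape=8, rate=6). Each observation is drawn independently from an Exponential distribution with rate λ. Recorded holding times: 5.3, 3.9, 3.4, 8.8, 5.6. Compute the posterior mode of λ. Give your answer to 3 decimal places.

The Exponential(rate=λ) likelihood is ∝ λ^n e^(−λΣtᵢ). Here n = 5 and Σtᵢ = 5.3 + 3.9 + 3.4 + 8.8 + 5.6 = 27.
Posterior ∝ λ^7e^(−6λ) · λ^5e^(−27λ) = λ^12e^(−33λ), i.e. Gamma(13, 33).
Mode = (a−1)/b = 12/33 ≈ 0.364.

λ̂_MAP = 0.364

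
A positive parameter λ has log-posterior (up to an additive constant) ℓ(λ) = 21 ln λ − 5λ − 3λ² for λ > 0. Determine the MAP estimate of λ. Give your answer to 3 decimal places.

λ̂_MAP = 1.500

ℓ'(λ) = 21/λ − 5 − 6λ. Setting this to zero and multiplying by λ: 6λ² + 5λ − 21 = 0.
λ = (−5 + √(5² + 4·6·21)) / (2·6) = (−5 + √529) / 12 = (−5 + 23)/12 = 3/2.
ℓ''(λ) = −21/λ² − 6 < 0, confirming a maximum.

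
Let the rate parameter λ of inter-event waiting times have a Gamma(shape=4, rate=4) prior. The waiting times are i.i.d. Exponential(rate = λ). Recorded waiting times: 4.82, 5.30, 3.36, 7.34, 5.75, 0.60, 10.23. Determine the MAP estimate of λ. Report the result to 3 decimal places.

The Exponential(rate=λ) likelihood is ∝ λ^n e^(−λΣtᵢ). Here n = 7 and Σtᵢ = 4.82 + 5.30 + 3.36 + 7.34 + 5.75 + 0.60 + 10.23 = 37.40.
Posterior ∝ λ^3e^(−4λ) · λ^7e^(−37.40λ) = λ^10e^(−41.40λ), i.e. Gamma(11, 41.40).
Mode = (a−1)/b = 10/41.40 ≈ 0.242.

λ̂_MAP = 0.242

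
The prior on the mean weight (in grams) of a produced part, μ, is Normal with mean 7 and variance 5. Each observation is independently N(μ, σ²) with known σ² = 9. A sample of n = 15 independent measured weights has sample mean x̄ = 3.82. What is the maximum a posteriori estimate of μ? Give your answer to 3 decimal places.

μ̂_MAP = 4.161

n = 15, x̄ = 3.82.
For a Normal prior and Normal likelihood with known variance, the posterior is Normal; its mode equals its mean, the precision-weighted average.
Prior precision 1/σ₀² = 1/5 = 0.2; data precision n/σ² = 15/9 = 5/3.
μ̂ = (0.2·7 + (5/3)·3.82) / (0.2 + 5/3) = (233/30)/(28/15) = 233/56 ≈ 4.161.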